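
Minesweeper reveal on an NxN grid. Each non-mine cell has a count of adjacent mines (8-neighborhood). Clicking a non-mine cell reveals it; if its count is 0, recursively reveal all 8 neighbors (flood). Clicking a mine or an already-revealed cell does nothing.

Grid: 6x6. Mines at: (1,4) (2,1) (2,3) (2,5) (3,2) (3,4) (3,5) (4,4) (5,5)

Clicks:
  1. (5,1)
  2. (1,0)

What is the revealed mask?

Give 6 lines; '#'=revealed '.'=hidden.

Click 1 (5,1) count=0: revealed 10 new [(3,0) (3,1) (4,0) (4,1) (4,2) (4,3) (5,0) (5,1) (5,2) (5,3)] -> total=10
Click 2 (1,0) count=1: revealed 1 new [(1,0)] -> total=11

Answer: ......
#.....
......
##....
####..
####..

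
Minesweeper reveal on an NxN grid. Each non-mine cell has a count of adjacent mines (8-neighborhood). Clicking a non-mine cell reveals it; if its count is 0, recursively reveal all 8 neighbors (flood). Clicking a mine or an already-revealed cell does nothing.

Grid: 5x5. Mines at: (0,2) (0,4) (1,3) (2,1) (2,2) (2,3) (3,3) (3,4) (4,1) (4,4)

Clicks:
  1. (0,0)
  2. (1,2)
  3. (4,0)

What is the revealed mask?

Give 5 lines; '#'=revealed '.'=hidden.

Answer: ##...
###..
.....
.....
#....

Derivation:
Click 1 (0,0) count=0: revealed 4 new [(0,0) (0,1) (1,0) (1,1)] -> total=4
Click 2 (1,2) count=5: revealed 1 new [(1,2)] -> total=5
Click 3 (4,0) count=1: revealed 1 new [(4,0)] -> total=6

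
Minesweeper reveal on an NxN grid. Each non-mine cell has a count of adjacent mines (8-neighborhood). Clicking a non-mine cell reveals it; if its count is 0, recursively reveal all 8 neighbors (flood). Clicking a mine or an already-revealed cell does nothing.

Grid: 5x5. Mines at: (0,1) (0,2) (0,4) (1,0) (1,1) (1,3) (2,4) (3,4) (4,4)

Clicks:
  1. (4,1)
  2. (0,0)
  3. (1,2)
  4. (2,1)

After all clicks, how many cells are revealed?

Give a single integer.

Click 1 (4,1) count=0: revealed 12 new [(2,0) (2,1) (2,2) (2,3) (3,0) (3,1) (3,2) (3,3) (4,0) (4,1) (4,2) (4,3)] -> total=12
Click 2 (0,0) count=3: revealed 1 new [(0,0)] -> total=13
Click 3 (1,2) count=4: revealed 1 new [(1,2)] -> total=14
Click 4 (2,1) count=2: revealed 0 new [(none)] -> total=14

Answer: 14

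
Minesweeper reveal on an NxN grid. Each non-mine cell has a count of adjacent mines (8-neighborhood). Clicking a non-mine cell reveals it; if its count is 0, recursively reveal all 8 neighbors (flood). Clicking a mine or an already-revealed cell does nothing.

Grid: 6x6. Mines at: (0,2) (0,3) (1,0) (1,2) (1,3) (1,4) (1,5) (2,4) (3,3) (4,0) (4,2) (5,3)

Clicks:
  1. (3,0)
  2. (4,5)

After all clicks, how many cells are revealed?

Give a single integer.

Answer: 7

Derivation:
Click 1 (3,0) count=1: revealed 1 new [(3,0)] -> total=1
Click 2 (4,5) count=0: revealed 6 new [(3,4) (3,5) (4,4) (4,5) (5,4) (5,5)] -> total=7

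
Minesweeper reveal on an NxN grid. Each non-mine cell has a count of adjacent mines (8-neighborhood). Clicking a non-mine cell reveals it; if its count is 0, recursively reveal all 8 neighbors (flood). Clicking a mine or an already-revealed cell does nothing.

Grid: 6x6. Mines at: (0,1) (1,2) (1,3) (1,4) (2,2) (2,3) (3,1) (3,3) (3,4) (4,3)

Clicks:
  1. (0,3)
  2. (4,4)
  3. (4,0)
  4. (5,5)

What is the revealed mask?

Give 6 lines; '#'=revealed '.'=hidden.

Click 1 (0,3) count=3: revealed 1 new [(0,3)] -> total=1
Click 2 (4,4) count=3: revealed 1 new [(4,4)] -> total=2
Click 3 (4,0) count=1: revealed 1 new [(4,0)] -> total=3
Click 4 (5,5) count=0: revealed 3 new [(4,5) (5,4) (5,5)] -> total=6

Answer: ...#..
......
......
......
#...##
....##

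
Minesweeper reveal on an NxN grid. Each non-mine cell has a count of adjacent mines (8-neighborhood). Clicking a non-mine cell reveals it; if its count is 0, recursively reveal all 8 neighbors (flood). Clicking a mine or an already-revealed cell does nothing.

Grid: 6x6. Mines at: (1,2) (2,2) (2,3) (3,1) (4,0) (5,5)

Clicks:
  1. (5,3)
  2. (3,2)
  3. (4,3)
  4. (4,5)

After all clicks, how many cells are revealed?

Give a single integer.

Click 1 (5,3) count=0: revealed 11 new [(3,2) (3,3) (3,4) (4,1) (4,2) (4,3) (4,4) (5,1) (5,2) (5,3) (5,4)] -> total=11
Click 2 (3,2) count=3: revealed 0 new [(none)] -> total=11
Click 3 (4,3) count=0: revealed 0 new [(none)] -> total=11
Click 4 (4,5) count=1: revealed 1 new [(4,5)] -> total=12

Answer: 12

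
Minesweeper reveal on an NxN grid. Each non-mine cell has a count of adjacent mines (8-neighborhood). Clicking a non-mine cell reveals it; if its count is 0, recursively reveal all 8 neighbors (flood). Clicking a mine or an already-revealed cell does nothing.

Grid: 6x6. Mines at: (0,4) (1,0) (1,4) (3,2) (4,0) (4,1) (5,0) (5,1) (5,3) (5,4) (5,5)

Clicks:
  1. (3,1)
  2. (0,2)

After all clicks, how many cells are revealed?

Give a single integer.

Answer: 10

Derivation:
Click 1 (3,1) count=3: revealed 1 new [(3,1)] -> total=1
Click 2 (0,2) count=0: revealed 9 new [(0,1) (0,2) (0,3) (1,1) (1,2) (1,3) (2,1) (2,2) (2,3)] -> total=10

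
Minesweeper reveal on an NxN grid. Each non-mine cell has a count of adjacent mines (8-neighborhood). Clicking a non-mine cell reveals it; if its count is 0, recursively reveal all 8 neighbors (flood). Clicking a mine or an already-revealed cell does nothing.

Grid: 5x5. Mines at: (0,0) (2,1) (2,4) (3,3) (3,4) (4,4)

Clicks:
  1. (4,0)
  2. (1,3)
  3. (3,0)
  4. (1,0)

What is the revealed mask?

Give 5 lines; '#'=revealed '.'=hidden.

Answer: .....
#..#.
.....
###..
###..

Derivation:
Click 1 (4,0) count=0: revealed 6 new [(3,0) (3,1) (3,2) (4,0) (4,1) (4,2)] -> total=6
Click 2 (1,3) count=1: revealed 1 new [(1,3)] -> total=7
Click 3 (3,0) count=1: revealed 0 new [(none)] -> total=7
Click 4 (1,0) count=2: revealed 1 new [(1,0)] -> total=8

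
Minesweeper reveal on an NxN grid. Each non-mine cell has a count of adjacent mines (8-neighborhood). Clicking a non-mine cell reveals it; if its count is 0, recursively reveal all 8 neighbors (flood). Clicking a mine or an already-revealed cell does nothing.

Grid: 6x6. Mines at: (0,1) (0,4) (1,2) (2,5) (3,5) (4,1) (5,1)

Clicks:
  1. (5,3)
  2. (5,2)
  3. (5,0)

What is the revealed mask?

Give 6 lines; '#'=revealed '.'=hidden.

Click 1 (5,3) count=0: revealed 14 new [(2,2) (2,3) (2,4) (3,2) (3,3) (3,4) (4,2) (4,3) (4,4) (4,5) (5,2) (5,3) (5,4) (5,5)] -> total=14
Click 2 (5,2) count=2: revealed 0 new [(none)] -> total=14
Click 3 (5,0) count=2: revealed 1 new [(5,0)] -> total=15

Answer: ......
......
..###.
..###.
..####
#.####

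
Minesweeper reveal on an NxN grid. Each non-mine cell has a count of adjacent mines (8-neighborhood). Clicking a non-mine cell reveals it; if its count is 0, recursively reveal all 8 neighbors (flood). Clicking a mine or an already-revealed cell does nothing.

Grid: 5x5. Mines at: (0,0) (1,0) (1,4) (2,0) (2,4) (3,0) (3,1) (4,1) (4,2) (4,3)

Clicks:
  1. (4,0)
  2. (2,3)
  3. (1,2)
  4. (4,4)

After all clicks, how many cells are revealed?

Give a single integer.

Answer: 11

Derivation:
Click 1 (4,0) count=3: revealed 1 new [(4,0)] -> total=1
Click 2 (2,3) count=2: revealed 1 new [(2,3)] -> total=2
Click 3 (1,2) count=0: revealed 8 new [(0,1) (0,2) (0,3) (1,1) (1,2) (1,3) (2,1) (2,2)] -> total=10
Click 4 (4,4) count=1: revealed 1 new [(4,4)] -> total=11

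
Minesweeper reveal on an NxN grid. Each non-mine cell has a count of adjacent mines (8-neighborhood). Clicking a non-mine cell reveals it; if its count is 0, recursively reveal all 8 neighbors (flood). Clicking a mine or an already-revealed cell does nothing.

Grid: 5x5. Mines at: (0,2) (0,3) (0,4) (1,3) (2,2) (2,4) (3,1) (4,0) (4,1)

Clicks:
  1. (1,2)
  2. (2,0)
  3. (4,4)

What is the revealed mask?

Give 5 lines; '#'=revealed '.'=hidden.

Answer: .....
..#..
#....
..###
..###

Derivation:
Click 1 (1,2) count=4: revealed 1 new [(1,2)] -> total=1
Click 2 (2,0) count=1: revealed 1 new [(2,0)] -> total=2
Click 3 (4,4) count=0: revealed 6 new [(3,2) (3,3) (3,4) (4,2) (4,3) (4,4)] -> total=8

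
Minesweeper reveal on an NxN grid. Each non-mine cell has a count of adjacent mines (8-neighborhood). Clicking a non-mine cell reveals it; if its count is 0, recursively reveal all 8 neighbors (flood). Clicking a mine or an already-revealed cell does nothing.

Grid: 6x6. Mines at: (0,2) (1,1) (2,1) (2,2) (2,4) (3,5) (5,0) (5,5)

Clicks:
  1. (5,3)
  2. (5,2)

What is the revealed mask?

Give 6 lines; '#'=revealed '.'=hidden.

Click 1 (5,3) count=0: revealed 12 new [(3,1) (3,2) (3,3) (3,4) (4,1) (4,2) (4,3) (4,4) (5,1) (5,2) (5,3) (5,4)] -> total=12
Click 2 (5,2) count=0: revealed 0 new [(none)] -> total=12

Answer: ......
......
......
.####.
.####.
.####.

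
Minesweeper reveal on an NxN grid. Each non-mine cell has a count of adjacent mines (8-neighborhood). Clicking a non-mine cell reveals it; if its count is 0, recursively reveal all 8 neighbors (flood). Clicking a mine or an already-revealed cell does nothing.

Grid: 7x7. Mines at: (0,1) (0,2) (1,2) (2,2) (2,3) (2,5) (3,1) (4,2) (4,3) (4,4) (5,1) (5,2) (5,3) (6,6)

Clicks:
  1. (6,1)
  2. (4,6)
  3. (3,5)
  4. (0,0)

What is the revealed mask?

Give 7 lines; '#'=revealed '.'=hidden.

Answer: #......
.......
.......
.....##
.....##
.....##
.#.....

Derivation:
Click 1 (6,1) count=2: revealed 1 new [(6,1)] -> total=1
Click 2 (4,6) count=0: revealed 6 new [(3,5) (3,6) (4,5) (4,6) (5,5) (5,6)] -> total=7
Click 3 (3,5) count=2: revealed 0 new [(none)] -> total=7
Click 4 (0,0) count=1: revealed 1 new [(0,0)] -> total=8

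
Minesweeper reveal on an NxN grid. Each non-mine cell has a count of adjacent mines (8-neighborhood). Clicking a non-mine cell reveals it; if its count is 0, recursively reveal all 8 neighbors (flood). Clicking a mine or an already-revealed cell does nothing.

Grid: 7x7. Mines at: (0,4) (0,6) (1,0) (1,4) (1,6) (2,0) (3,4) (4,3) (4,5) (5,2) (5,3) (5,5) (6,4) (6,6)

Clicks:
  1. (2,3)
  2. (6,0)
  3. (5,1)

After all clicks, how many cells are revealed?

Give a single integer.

Click 1 (2,3) count=2: revealed 1 new [(2,3)] -> total=1
Click 2 (6,0) count=0: revealed 8 new [(3,0) (3,1) (4,0) (4,1) (5,0) (5,1) (6,0) (6,1)] -> total=9
Click 3 (5,1) count=1: revealed 0 new [(none)] -> total=9

Answer: 9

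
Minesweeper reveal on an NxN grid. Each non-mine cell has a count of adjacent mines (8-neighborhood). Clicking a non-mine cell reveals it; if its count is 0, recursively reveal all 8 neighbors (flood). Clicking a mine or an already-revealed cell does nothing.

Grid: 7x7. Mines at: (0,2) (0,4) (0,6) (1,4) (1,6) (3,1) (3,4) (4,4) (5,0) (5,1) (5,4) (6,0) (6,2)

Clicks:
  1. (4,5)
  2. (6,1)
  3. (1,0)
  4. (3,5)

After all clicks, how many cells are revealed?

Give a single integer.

Click 1 (4,5) count=3: revealed 1 new [(4,5)] -> total=1
Click 2 (6,1) count=4: revealed 1 new [(6,1)] -> total=2
Click 3 (1,0) count=0: revealed 6 new [(0,0) (0,1) (1,0) (1,1) (2,0) (2,1)] -> total=8
Click 4 (3,5) count=2: revealed 1 new [(3,5)] -> total=9

Answer: 9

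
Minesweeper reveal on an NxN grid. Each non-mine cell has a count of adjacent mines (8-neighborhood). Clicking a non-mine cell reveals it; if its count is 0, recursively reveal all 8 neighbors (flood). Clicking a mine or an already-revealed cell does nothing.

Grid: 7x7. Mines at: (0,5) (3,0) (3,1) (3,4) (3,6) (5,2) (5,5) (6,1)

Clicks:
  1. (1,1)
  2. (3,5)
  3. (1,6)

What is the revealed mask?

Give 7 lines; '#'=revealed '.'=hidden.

Answer: #####..
#####.#
#####..
.....#.
.......
.......
.......

Derivation:
Click 1 (1,1) count=0: revealed 15 new [(0,0) (0,1) (0,2) (0,3) (0,4) (1,0) (1,1) (1,2) (1,3) (1,4) (2,0) (2,1) (2,2) (2,3) (2,4)] -> total=15
Click 2 (3,5) count=2: revealed 1 new [(3,5)] -> total=16
Click 3 (1,6) count=1: revealed 1 new [(1,6)] -> total=17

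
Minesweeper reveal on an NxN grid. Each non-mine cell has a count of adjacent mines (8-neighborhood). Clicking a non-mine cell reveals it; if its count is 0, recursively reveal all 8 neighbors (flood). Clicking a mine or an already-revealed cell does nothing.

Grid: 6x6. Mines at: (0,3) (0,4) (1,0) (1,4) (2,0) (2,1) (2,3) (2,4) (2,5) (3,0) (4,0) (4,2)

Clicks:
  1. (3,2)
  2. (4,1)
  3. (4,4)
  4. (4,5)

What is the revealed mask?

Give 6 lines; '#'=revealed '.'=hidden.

Answer: ......
......
......
..####
.#.###
...###

Derivation:
Click 1 (3,2) count=3: revealed 1 new [(3,2)] -> total=1
Click 2 (4,1) count=3: revealed 1 new [(4,1)] -> total=2
Click 3 (4,4) count=0: revealed 9 new [(3,3) (3,4) (3,5) (4,3) (4,4) (4,5) (5,3) (5,4) (5,5)] -> total=11
Click 4 (4,5) count=0: revealed 0 new [(none)] -> total=11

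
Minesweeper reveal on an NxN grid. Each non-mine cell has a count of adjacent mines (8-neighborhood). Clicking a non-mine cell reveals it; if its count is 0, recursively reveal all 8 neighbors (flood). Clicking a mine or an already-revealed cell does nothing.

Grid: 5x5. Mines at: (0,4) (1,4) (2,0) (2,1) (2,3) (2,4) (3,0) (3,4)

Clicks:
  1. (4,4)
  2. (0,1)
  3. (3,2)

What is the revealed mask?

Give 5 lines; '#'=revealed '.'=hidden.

Answer: ####.
####.
.....
..#..
....#

Derivation:
Click 1 (4,4) count=1: revealed 1 new [(4,4)] -> total=1
Click 2 (0,1) count=0: revealed 8 new [(0,0) (0,1) (0,2) (0,3) (1,0) (1,1) (1,2) (1,3)] -> total=9
Click 3 (3,2) count=2: revealed 1 new [(3,2)] -> total=10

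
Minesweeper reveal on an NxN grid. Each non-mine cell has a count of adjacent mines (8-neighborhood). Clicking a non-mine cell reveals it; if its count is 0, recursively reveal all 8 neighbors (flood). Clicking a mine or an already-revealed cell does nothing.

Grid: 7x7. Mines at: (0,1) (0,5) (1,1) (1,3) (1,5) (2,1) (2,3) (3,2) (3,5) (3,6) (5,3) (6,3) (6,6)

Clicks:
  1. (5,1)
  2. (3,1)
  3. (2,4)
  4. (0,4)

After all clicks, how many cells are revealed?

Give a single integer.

Answer: 13

Derivation:
Click 1 (5,1) count=0: revealed 11 new [(3,0) (3,1) (4,0) (4,1) (4,2) (5,0) (5,1) (5,2) (6,0) (6,1) (6,2)] -> total=11
Click 2 (3,1) count=2: revealed 0 new [(none)] -> total=11
Click 3 (2,4) count=4: revealed 1 new [(2,4)] -> total=12
Click 4 (0,4) count=3: revealed 1 new [(0,4)] -> total=13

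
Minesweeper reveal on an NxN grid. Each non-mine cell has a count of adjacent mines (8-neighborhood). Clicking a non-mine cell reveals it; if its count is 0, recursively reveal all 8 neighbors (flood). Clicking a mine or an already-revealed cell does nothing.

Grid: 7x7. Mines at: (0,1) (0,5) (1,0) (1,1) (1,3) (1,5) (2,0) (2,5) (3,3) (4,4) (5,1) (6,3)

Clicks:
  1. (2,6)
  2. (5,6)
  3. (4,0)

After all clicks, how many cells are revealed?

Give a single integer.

Click 1 (2,6) count=2: revealed 1 new [(2,6)] -> total=1
Click 2 (5,6) count=0: revealed 10 new [(3,5) (3,6) (4,5) (4,6) (5,4) (5,5) (5,6) (6,4) (6,5) (6,6)] -> total=11
Click 3 (4,0) count=1: revealed 1 new [(4,0)] -> total=12

Answer: 12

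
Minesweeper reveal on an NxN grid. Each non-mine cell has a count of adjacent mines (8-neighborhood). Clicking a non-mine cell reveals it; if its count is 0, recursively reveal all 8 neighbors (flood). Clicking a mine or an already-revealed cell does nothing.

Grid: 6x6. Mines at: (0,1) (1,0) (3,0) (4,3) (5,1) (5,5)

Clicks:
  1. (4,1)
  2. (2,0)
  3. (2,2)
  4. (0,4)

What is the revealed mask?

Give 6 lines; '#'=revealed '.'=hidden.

Click 1 (4,1) count=2: revealed 1 new [(4,1)] -> total=1
Click 2 (2,0) count=2: revealed 1 new [(2,0)] -> total=2
Click 3 (2,2) count=0: revealed 21 new [(0,2) (0,3) (0,4) (0,5) (1,1) (1,2) (1,3) (1,4) (1,5) (2,1) (2,2) (2,3) (2,4) (2,5) (3,1) (3,2) (3,3) (3,4) (3,5) (4,4) (4,5)] -> total=23
Click 4 (0,4) count=0: revealed 0 new [(none)] -> total=23

Answer: ..####
.#####
######
.#####
.#..##
......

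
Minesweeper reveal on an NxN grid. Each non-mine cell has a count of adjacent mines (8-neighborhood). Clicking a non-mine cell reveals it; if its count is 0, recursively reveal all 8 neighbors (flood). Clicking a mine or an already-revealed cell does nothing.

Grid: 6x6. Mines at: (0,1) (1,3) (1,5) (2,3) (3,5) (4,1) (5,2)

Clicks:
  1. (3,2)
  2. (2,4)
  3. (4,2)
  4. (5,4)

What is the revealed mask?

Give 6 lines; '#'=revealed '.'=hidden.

Answer: ......
......
....#.
..#...
..####
...###

Derivation:
Click 1 (3,2) count=2: revealed 1 new [(3,2)] -> total=1
Click 2 (2,4) count=4: revealed 1 new [(2,4)] -> total=2
Click 3 (4,2) count=2: revealed 1 new [(4,2)] -> total=3
Click 4 (5,4) count=0: revealed 6 new [(4,3) (4,4) (4,5) (5,3) (5,4) (5,5)] -> total=9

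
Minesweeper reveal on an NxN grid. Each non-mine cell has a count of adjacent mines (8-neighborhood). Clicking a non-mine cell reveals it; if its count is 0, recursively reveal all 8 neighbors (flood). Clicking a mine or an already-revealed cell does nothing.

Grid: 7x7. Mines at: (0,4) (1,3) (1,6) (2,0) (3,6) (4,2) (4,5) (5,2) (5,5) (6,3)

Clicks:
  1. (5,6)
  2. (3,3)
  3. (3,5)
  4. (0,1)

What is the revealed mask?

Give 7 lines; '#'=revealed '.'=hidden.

Click 1 (5,6) count=2: revealed 1 new [(5,6)] -> total=1
Click 2 (3,3) count=1: revealed 1 new [(3,3)] -> total=2
Click 3 (3,5) count=2: revealed 1 new [(3,5)] -> total=3
Click 4 (0,1) count=0: revealed 6 new [(0,0) (0,1) (0,2) (1,0) (1,1) (1,2)] -> total=9

Answer: ###....
###....
.......
...#.#.
.......
......#
.......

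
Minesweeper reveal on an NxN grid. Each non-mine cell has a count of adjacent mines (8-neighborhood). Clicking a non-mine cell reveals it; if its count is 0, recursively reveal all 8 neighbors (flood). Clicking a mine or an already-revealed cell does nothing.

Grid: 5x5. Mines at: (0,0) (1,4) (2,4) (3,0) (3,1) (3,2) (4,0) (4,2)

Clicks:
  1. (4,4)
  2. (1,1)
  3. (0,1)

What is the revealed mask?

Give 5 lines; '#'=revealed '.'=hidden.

Answer: .#...
.#...
.....
...##
...##

Derivation:
Click 1 (4,4) count=0: revealed 4 new [(3,3) (3,4) (4,3) (4,4)] -> total=4
Click 2 (1,1) count=1: revealed 1 new [(1,1)] -> total=5
Click 3 (0,1) count=1: revealed 1 new [(0,1)] -> total=6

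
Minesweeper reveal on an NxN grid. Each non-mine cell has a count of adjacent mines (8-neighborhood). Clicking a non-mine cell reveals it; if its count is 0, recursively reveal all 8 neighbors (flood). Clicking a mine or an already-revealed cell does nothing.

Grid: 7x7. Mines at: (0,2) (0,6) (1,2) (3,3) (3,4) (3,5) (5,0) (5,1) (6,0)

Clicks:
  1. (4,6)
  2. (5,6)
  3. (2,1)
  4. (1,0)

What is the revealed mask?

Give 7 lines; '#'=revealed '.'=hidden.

Answer: ##.....
##.....
###....
###....
#######
..#####
..#####

Derivation:
Click 1 (4,6) count=1: revealed 1 new [(4,6)] -> total=1
Click 2 (5,6) count=0: revealed 14 new [(4,2) (4,3) (4,4) (4,5) (5,2) (5,3) (5,4) (5,5) (5,6) (6,2) (6,3) (6,4) (6,5) (6,6)] -> total=15
Click 3 (2,1) count=1: revealed 1 new [(2,1)] -> total=16
Click 4 (1,0) count=0: revealed 11 new [(0,0) (0,1) (1,0) (1,1) (2,0) (2,2) (3,0) (3,1) (3,2) (4,0) (4,1)] -> total=27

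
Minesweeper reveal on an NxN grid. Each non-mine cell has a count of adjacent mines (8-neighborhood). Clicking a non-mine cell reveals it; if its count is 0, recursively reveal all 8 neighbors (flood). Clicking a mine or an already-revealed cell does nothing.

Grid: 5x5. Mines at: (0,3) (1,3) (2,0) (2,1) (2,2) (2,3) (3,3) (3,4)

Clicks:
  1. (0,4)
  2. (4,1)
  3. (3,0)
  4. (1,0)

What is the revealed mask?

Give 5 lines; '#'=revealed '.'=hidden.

Answer: ....#
#....
.....
###..
###..

Derivation:
Click 1 (0,4) count=2: revealed 1 new [(0,4)] -> total=1
Click 2 (4,1) count=0: revealed 6 new [(3,0) (3,1) (3,2) (4,0) (4,1) (4,2)] -> total=7
Click 3 (3,0) count=2: revealed 0 new [(none)] -> total=7
Click 4 (1,0) count=2: revealed 1 new [(1,0)] -> total=8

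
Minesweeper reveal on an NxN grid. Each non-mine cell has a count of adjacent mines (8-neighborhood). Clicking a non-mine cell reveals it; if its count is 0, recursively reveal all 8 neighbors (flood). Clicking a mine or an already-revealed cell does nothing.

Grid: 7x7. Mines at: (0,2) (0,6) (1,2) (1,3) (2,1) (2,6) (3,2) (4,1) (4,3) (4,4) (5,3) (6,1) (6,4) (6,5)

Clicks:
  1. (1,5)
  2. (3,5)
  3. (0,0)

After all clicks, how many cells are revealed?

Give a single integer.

Click 1 (1,5) count=2: revealed 1 new [(1,5)] -> total=1
Click 2 (3,5) count=2: revealed 1 new [(3,5)] -> total=2
Click 3 (0,0) count=0: revealed 4 new [(0,0) (0,1) (1,0) (1,1)] -> total=6

Answer: 6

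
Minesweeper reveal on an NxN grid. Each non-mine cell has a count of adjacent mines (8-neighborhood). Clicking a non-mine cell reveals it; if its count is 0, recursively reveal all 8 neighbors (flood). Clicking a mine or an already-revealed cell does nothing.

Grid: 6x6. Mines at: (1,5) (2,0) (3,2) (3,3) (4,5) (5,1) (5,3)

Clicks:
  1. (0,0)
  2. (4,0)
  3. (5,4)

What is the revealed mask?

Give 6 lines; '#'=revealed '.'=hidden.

Click 1 (0,0) count=0: revealed 14 new [(0,0) (0,1) (0,2) (0,3) (0,4) (1,0) (1,1) (1,2) (1,3) (1,4) (2,1) (2,2) (2,3) (2,4)] -> total=14
Click 2 (4,0) count=1: revealed 1 new [(4,0)] -> total=15
Click 3 (5,4) count=2: revealed 1 new [(5,4)] -> total=16

Answer: #####.
#####.
.####.
......
#.....
....#.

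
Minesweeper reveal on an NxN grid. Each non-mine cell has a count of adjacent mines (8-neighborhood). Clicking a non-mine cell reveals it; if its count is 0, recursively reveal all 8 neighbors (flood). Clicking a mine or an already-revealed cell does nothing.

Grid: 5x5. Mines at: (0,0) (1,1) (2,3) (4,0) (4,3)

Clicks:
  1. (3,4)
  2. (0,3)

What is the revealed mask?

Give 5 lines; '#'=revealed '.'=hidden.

Answer: ..###
..###
.....
....#
.....

Derivation:
Click 1 (3,4) count=2: revealed 1 new [(3,4)] -> total=1
Click 2 (0,3) count=0: revealed 6 new [(0,2) (0,3) (0,4) (1,2) (1,3) (1,4)] -> total=7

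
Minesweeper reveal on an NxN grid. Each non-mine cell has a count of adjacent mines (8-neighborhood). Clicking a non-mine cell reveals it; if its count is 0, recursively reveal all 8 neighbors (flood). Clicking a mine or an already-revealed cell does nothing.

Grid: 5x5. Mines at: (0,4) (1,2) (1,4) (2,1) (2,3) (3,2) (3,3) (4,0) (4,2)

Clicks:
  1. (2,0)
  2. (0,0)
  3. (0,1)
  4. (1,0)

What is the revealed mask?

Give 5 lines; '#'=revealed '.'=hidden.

Answer: ##...
##...
#....
.....
.....

Derivation:
Click 1 (2,0) count=1: revealed 1 new [(2,0)] -> total=1
Click 2 (0,0) count=0: revealed 4 new [(0,0) (0,1) (1,0) (1,1)] -> total=5
Click 3 (0,1) count=1: revealed 0 new [(none)] -> total=5
Click 4 (1,0) count=1: revealed 0 new [(none)] -> total=5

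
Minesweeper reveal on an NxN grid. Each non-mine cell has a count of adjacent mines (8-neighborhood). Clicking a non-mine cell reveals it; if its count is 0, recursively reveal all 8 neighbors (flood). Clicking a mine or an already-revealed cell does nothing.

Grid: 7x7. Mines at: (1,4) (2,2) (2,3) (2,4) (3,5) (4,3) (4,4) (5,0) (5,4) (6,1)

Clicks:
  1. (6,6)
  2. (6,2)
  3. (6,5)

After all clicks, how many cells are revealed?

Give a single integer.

Click 1 (6,6) count=0: revealed 6 new [(4,5) (4,6) (5,5) (5,6) (6,5) (6,6)] -> total=6
Click 2 (6,2) count=1: revealed 1 new [(6,2)] -> total=7
Click 3 (6,5) count=1: revealed 0 new [(none)] -> total=7

Answer: 7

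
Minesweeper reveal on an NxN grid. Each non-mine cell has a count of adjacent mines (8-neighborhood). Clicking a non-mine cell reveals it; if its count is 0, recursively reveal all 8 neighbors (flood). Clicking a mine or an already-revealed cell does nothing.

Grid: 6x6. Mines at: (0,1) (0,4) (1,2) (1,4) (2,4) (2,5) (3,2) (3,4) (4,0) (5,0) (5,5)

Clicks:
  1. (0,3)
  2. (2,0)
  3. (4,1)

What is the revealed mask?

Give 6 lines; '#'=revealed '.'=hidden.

Click 1 (0,3) count=3: revealed 1 new [(0,3)] -> total=1
Click 2 (2,0) count=0: revealed 6 new [(1,0) (1,1) (2,0) (2,1) (3,0) (3,1)] -> total=7
Click 3 (4,1) count=3: revealed 1 new [(4,1)] -> total=8

Answer: ...#..
##....
##....
##....
.#....
......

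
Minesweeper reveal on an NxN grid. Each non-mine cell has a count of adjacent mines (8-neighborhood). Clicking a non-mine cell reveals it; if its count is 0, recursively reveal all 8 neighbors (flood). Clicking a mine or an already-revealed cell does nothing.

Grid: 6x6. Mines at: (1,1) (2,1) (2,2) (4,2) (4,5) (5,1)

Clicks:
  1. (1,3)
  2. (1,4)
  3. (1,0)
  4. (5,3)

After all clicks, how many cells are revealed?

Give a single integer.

Click 1 (1,3) count=1: revealed 1 new [(1,3)] -> total=1
Click 2 (1,4) count=0: revealed 13 new [(0,2) (0,3) (0,4) (0,5) (1,2) (1,4) (1,5) (2,3) (2,4) (2,5) (3,3) (3,4) (3,5)] -> total=14
Click 3 (1,0) count=2: revealed 1 new [(1,0)] -> total=15
Click 4 (5,3) count=1: revealed 1 new [(5,3)] -> total=16

Answer: 16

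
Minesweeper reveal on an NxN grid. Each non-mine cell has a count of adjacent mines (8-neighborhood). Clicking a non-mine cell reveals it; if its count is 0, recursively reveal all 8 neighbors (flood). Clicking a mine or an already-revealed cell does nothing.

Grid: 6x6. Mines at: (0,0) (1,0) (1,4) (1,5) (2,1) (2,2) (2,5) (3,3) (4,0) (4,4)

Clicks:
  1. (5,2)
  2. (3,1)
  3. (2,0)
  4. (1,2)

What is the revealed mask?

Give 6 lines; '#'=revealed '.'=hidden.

Click 1 (5,2) count=0: revealed 6 new [(4,1) (4,2) (4,3) (5,1) (5,2) (5,3)] -> total=6
Click 2 (3,1) count=3: revealed 1 new [(3,1)] -> total=7
Click 3 (2,0) count=2: revealed 1 new [(2,0)] -> total=8
Click 4 (1,2) count=2: revealed 1 new [(1,2)] -> total=9

Answer: ......
..#...
#.....
.#....
.###..
.###..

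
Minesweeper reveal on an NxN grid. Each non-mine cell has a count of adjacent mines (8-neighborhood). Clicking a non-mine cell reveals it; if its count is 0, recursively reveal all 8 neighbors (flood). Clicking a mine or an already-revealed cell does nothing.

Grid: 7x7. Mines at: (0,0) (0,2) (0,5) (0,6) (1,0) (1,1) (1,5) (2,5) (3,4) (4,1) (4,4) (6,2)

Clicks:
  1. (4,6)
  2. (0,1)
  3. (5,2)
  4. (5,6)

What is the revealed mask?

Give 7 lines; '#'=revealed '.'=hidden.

Click 1 (4,6) count=0: revealed 12 new [(3,5) (3,6) (4,5) (4,6) (5,3) (5,4) (5,5) (5,6) (6,3) (6,4) (6,5) (6,6)] -> total=12
Click 2 (0,1) count=4: revealed 1 new [(0,1)] -> total=13
Click 3 (5,2) count=2: revealed 1 new [(5,2)] -> total=14
Click 4 (5,6) count=0: revealed 0 new [(none)] -> total=14

Answer: .#.....
.......
.......
.....##
.....##
..#####
...####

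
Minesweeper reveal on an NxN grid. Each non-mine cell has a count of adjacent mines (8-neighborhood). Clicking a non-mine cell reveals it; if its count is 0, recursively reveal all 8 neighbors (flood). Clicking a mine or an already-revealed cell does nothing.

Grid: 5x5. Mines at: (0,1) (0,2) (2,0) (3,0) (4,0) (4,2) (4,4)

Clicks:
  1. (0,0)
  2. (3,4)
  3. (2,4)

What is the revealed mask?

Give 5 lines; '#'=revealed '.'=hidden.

Click 1 (0,0) count=1: revealed 1 new [(0,0)] -> total=1
Click 2 (3,4) count=1: revealed 1 new [(3,4)] -> total=2
Click 3 (2,4) count=0: revealed 13 new [(0,3) (0,4) (1,1) (1,2) (1,3) (1,4) (2,1) (2,2) (2,3) (2,4) (3,1) (3,2) (3,3)] -> total=15

Answer: #..##
.####
.####
.####
.....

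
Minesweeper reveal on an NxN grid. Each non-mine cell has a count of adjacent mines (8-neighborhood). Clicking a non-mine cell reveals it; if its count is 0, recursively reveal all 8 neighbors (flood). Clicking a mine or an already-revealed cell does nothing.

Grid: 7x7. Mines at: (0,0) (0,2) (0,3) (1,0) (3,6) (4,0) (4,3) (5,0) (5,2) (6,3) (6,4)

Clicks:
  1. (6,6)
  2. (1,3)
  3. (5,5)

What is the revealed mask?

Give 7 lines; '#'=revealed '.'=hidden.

Click 1 (6,6) count=0: revealed 6 new [(4,5) (4,6) (5,5) (5,6) (6,5) (6,6)] -> total=6
Click 2 (1,3) count=2: revealed 1 new [(1,3)] -> total=7
Click 3 (5,5) count=1: revealed 0 new [(none)] -> total=7

Answer: .......
...#...
.......
.......
.....##
.....##
.....##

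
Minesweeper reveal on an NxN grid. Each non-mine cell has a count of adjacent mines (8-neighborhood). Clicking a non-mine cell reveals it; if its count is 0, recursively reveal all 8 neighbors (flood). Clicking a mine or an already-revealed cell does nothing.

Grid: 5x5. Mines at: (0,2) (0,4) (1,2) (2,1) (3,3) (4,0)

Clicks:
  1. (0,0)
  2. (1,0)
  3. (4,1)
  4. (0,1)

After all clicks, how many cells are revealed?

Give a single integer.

Click 1 (0,0) count=0: revealed 4 new [(0,0) (0,1) (1,0) (1,1)] -> total=4
Click 2 (1,0) count=1: revealed 0 new [(none)] -> total=4
Click 3 (4,1) count=1: revealed 1 new [(4,1)] -> total=5
Click 4 (0,1) count=2: revealed 0 new [(none)] -> total=5

Answer: 5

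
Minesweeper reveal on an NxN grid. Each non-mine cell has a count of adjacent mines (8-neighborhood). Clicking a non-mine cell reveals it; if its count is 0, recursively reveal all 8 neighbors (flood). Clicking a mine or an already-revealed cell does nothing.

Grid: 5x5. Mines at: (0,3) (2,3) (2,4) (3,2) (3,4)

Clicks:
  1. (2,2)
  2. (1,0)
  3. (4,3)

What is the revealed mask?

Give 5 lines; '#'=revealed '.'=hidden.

Answer: ###..
###..
###..
##...
##.#.

Derivation:
Click 1 (2,2) count=2: revealed 1 new [(2,2)] -> total=1
Click 2 (1,0) count=0: revealed 12 new [(0,0) (0,1) (0,2) (1,0) (1,1) (1,2) (2,0) (2,1) (3,0) (3,1) (4,0) (4,1)] -> total=13
Click 3 (4,3) count=2: revealed 1 new [(4,3)] -> total=14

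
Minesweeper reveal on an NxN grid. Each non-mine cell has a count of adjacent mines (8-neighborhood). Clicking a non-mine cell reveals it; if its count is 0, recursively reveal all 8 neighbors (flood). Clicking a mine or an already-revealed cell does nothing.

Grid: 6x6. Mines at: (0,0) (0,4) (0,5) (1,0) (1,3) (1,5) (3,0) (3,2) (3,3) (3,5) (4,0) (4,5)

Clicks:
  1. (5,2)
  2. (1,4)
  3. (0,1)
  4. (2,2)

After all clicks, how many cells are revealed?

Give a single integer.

Answer: 11

Derivation:
Click 1 (5,2) count=0: revealed 8 new [(4,1) (4,2) (4,3) (4,4) (5,1) (5,2) (5,3) (5,4)] -> total=8
Click 2 (1,4) count=4: revealed 1 new [(1,4)] -> total=9
Click 3 (0,1) count=2: revealed 1 new [(0,1)] -> total=10
Click 4 (2,2) count=3: revealed 1 new [(2,2)] -> total=11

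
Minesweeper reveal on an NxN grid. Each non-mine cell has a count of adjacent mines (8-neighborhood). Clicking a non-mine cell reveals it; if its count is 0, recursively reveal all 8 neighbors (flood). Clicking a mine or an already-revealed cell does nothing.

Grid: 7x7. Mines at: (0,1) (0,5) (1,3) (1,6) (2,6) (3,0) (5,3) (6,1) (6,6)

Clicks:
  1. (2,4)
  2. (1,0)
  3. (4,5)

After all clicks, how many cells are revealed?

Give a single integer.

Click 1 (2,4) count=1: revealed 1 new [(2,4)] -> total=1
Click 2 (1,0) count=1: revealed 1 new [(1,0)] -> total=2
Click 3 (4,5) count=0: revealed 19 new [(2,1) (2,2) (2,3) (2,5) (3,1) (3,2) (3,3) (3,4) (3,5) (3,6) (4,1) (4,2) (4,3) (4,4) (4,5) (4,6) (5,4) (5,5) (5,6)] -> total=21

Answer: 21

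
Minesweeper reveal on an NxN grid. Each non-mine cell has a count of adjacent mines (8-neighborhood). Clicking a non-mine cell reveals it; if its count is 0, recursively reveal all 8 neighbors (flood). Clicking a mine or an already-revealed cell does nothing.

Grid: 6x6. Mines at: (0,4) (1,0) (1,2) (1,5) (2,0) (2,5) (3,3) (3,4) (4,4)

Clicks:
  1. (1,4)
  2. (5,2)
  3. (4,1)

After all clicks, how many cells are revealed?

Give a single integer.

Answer: 12

Derivation:
Click 1 (1,4) count=3: revealed 1 new [(1,4)] -> total=1
Click 2 (5,2) count=0: revealed 11 new [(3,0) (3,1) (3,2) (4,0) (4,1) (4,2) (4,3) (5,0) (5,1) (5,2) (5,3)] -> total=12
Click 3 (4,1) count=0: revealed 0 new [(none)] -> total=12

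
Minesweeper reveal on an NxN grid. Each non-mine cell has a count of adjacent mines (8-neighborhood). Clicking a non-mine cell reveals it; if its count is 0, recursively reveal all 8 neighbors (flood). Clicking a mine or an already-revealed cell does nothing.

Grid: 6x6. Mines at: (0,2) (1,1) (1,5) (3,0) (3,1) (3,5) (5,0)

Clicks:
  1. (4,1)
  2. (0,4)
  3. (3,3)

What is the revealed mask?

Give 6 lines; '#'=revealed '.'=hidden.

Click 1 (4,1) count=3: revealed 1 new [(4,1)] -> total=1
Click 2 (0,4) count=1: revealed 1 new [(0,4)] -> total=2
Click 3 (3,3) count=0: revealed 18 new [(1,2) (1,3) (1,4) (2,2) (2,3) (2,4) (3,2) (3,3) (3,4) (4,2) (4,3) (4,4) (4,5) (5,1) (5,2) (5,3) (5,4) (5,5)] -> total=20

Answer: ....#.
..###.
..###.
..###.
.#####
.#####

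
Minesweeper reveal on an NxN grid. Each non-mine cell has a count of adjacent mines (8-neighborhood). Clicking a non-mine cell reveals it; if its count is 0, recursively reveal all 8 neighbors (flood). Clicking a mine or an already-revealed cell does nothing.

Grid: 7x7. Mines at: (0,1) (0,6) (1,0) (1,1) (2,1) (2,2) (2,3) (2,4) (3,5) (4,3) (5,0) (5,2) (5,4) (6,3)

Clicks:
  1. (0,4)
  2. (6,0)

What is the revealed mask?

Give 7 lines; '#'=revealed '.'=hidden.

Answer: ..####.
..####.
.......
.......
.......
.......
#......

Derivation:
Click 1 (0,4) count=0: revealed 8 new [(0,2) (0,3) (0,4) (0,5) (1,2) (1,3) (1,4) (1,5)] -> total=8
Click 2 (6,0) count=1: revealed 1 new [(6,0)] -> total=9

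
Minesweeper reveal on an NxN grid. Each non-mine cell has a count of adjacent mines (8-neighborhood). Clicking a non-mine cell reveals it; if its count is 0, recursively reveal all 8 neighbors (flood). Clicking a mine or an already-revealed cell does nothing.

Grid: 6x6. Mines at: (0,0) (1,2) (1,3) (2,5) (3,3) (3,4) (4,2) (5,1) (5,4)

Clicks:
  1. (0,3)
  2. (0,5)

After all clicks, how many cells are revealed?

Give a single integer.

Click 1 (0,3) count=2: revealed 1 new [(0,3)] -> total=1
Click 2 (0,5) count=0: revealed 4 new [(0,4) (0,5) (1,4) (1,5)] -> total=5

Answer: 5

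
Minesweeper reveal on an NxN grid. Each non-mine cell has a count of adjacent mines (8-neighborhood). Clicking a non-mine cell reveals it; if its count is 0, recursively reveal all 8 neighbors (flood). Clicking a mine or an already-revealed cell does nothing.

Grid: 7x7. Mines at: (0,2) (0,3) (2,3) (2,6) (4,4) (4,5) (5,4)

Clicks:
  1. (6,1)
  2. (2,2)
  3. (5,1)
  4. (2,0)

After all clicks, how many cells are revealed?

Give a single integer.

Click 1 (6,1) count=0: revealed 24 new [(0,0) (0,1) (1,0) (1,1) (1,2) (2,0) (2,1) (2,2) (3,0) (3,1) (3,2) (3,3) (4,0) (4,1) (4,2) (4,3) (5,0) (5,1) (5,2) (5,3) (6,0) (6,1) (6,2) (6,3)] -> total=24
Click 2 (2,2) count=1: revealed 0 new [(none)] -> total=24
Click 3 (5,1) count=0: revealed 0 new [(none)] -> total=24
Click 4 (2,0) count=0: revealed 0 new [(none)] -> total=24

Answer: 24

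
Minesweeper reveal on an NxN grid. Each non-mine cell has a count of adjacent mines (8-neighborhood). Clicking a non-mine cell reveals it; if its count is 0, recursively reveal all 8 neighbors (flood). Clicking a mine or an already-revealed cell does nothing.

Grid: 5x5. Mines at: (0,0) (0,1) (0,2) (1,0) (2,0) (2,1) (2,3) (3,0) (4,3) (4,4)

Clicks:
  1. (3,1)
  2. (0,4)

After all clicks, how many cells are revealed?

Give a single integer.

Answer: 5

Derivation:
Click 1 (3,1) count=3: revealed 1 new [(3,1)] -> total=1
Click 2 (0,4) count=0: revealed 4 new [(0,3) (0,4) (1,3) (1,4)] -> total=5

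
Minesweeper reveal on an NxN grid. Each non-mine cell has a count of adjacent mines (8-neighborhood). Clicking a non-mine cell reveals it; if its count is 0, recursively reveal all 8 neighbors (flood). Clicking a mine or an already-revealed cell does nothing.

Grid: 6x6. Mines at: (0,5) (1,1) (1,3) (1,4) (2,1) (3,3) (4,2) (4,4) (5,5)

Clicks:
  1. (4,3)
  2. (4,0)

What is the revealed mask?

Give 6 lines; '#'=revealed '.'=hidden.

Answer: ......
......
......
##....
##.#..
##....

Derivation:
Click 1 (4,3) count=3: revealed 1 new [(4,3)] -> total=1
Click 2 (4,0) count=0: revealed 6 new [(3,0) (3,1) (4,0) (4,1) (5,0) (5,1)] -> total=7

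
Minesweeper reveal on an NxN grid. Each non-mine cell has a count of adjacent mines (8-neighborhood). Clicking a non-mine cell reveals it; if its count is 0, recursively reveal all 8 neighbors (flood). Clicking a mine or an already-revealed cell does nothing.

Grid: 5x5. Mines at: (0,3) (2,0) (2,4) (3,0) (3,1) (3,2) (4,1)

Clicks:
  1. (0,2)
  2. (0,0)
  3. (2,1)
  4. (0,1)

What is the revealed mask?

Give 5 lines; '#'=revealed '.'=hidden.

Click 1 (0,2) count=1: revealed 1 new [(0,2)] -> total=1
Click 2 (0,0) count=0: revealed 5 new [(0,0) (0,1) (1,0) (1,1) (1,2)] -> total=6
Click 3 (2,1) count=4: revealed 1 new [(2,1)] -> total=7
Click 4 (0,1) count=0: revealed 0 new [(none)] -> total=7

Answer: ###..
###..
.#...
.....
.....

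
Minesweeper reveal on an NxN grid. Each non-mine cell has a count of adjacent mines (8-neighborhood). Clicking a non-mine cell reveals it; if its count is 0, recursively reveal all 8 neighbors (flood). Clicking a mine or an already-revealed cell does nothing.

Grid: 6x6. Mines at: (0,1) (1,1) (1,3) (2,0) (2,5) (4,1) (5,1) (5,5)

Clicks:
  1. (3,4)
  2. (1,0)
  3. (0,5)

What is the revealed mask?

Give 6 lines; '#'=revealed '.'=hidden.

Answer: ....##
#...##
......
....#.
......
......

Derivation:
Click 1 (3,4) count=1: revealed 1 new [(3,4)] -> total=1
Click 2 (1,0) count=3: revealed 1 new [(1,0)] -> total=2
Click 3 (0,5) count=0: revealed 4 new [(0,4) (0,5) (1,4) (1,5)] -> total=6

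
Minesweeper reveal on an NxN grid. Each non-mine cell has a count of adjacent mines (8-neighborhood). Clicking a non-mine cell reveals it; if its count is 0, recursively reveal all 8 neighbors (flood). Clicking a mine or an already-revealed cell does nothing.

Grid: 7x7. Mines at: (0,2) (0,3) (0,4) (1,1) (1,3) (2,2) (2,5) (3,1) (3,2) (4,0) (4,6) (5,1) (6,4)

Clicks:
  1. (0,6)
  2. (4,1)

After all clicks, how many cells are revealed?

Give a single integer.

Answer: 5

Derivation:
Click 1 (0,6) count=0: revealed 4 new [(0,5) (0,6) (1,5) (1,6)] -> total=4
Click 2 (4,1) count=4: revealed 1 new [(4,1)] -> total=5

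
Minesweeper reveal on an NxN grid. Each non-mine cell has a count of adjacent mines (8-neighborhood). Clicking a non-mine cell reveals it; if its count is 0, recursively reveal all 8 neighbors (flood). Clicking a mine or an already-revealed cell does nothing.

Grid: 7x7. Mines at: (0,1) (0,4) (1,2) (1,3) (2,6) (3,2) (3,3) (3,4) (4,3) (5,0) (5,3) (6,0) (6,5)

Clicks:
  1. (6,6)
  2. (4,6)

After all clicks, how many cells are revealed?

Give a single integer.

Click 1 (6,6) count=1: revealed 1 new [(6,6)] -> total=1
Click 2 (4,6) count=0: revealed 6 new [(3,5) (3,6) (4,5) (4,6) (5,5) (5,6)] -> total=7

Answer: 7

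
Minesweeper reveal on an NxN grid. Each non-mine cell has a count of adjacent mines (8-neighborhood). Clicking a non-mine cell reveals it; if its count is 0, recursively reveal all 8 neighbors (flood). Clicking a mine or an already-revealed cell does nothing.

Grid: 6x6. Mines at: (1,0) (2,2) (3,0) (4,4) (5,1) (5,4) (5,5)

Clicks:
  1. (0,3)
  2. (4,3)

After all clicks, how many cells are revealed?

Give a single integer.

Answer: 17

Derivation:
Click 1 (0,3) count=0: revealed 16 new [(0,1) (0,2) (0,3) (0,4) (0,5) (1,1) (1,2) (1,3) (1,4) (1,5) (2,3) (2,4) (2,5) (3,3) (3,4) (3,5)] -> total=16
Click 2 (4,3) count=2: revealed 1 new [(4,3)] -> total=17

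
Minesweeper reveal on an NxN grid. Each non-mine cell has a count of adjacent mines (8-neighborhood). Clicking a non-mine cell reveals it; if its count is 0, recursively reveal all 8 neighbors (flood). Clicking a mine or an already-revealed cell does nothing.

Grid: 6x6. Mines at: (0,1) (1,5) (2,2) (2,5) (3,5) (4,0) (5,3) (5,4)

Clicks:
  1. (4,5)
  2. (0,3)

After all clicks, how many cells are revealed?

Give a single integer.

Answer: 7

Derivation:
Click 1 (4,5) count=2: revealed 1 new [(4,5)] -> total=1
Click 2 (0,3) count=0: revealed 6 new [(0,2) (0,3) (0,4) (1,2) (1,3) (1,4)] -> total=7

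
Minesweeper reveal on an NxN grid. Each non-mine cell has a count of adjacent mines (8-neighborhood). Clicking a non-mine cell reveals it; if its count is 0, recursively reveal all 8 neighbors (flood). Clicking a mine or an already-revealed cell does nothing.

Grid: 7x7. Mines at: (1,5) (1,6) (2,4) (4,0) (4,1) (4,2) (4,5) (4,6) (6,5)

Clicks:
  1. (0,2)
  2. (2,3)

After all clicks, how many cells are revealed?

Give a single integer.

Click 1 (0,2) count=0: revealed 18 new [(0,0) (0,1) (0,2) (0,3) (0,4) (1,0) (1,1) (1,2) (1,3) (1,4) (2,0) (2,1) (2,2) (2,3) (3,0) (3,1) (3,2) (3,3)] -> total=18
Click 2 (2,3) count=1: revealed 0 new [(none)] -> total=18

Answer: 18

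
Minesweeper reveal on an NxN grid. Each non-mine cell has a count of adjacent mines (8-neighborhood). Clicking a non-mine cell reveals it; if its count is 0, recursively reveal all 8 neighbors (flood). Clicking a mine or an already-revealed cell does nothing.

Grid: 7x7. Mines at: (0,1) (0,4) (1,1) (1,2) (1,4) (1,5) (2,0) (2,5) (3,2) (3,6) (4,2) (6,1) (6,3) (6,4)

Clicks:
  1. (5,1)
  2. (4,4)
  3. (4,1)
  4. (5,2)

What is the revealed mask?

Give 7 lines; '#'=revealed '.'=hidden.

Click 1 (5,1) count=2: revealed 1 new [(5,1)] -> total=1
Click 2 (4,4) count=0: revealed 9 new [(3,3) (3,4) (3,5) (4,3) (4,4) (4,5) (5,3) (5,4) (5,5)] -> total=10
Click 3 (4,1) count=2: revealed 1 new [(4,1)] -> total=11
Click 4 (5,2) count=3: revealed 1 new [(5,2)] -> total=12

Answer: .......
.......
.......
...###.
.#.###.
.#####.
.......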